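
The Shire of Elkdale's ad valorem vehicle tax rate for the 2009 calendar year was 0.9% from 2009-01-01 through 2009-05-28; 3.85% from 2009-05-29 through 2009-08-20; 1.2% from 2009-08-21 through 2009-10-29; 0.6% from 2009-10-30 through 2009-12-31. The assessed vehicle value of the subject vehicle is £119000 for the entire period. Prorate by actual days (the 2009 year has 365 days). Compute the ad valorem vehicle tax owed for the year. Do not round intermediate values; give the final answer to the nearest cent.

£1885.74

2009-01-01 to 2009-05-28: 148 days at 0.9% → £119000 × 0.9% × 148/365 = £434.2685
2009-05-29 to 2009-08-20: 84 days at 3.85% → £119000 × 3.85% × 84/365 = £1054.3726
2009-08-21 to 2009-10-29: 70 days at 1.2% → £119000 × 1.2% × 70/365 = £273.8630
2009-10-30 to 2009-12-31: 63 days at 0.6% → £119000 × 0.6% × 63/365 = £123.2384
Total = £1885.7425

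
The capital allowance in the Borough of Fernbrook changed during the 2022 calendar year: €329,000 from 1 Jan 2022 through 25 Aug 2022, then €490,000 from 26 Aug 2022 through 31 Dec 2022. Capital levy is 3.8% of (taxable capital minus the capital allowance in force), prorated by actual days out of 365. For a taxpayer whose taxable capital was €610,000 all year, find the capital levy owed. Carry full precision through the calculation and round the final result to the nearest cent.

€8,532.51

1 Jan – 25 Aug 2022: 237 days, exemption €329,000 → (€610,000 − €329,000) × 3.8% × 237/365 = €6,933.3863
26 Aug – 31 Dec 2022: 128 days, exemption €490,000 → (€610,000 − €490,000) × 3.8% × 128/365 = €1,599.1233
Total = €8,532.5096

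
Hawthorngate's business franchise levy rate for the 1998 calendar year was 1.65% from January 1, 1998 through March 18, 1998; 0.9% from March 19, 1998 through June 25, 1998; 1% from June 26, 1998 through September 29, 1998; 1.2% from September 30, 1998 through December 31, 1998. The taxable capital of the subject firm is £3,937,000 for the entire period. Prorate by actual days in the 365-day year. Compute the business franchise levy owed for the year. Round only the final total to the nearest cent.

£45,706.95

January 1 – March 18, 1998: 77 days at 1.65% → £3,937,000 × 1.65% × 77/365 = £13,703.9959
March 19 – June 25, 1998: 99 days at 0.9% → £3,937,000 × 0.9% × 99/365 = £9,610.5945
June 26 – September 29, 1998: 96 days at 1% → £3,937,000 × 1% × 96/365 = £10,354.8493
September 30 – December 31, 1998: 93 days at 1.2% → £3,937,000 × 1.2% × 93/365 = £12,037.5123
Total = £45,706.9521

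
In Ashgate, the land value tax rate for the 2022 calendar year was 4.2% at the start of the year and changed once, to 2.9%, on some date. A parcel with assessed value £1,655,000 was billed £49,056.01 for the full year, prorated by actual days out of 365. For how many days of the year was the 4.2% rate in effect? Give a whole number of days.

Let d = days at the first rate; then 365 − d days at the second rate.
£1,655,000 × [4.2%·d + 2.9%·(365−d)] / 365 = £49,056.01
Solving gives d = 18, so the new rate took effect on 19 Jan 2022.

18 days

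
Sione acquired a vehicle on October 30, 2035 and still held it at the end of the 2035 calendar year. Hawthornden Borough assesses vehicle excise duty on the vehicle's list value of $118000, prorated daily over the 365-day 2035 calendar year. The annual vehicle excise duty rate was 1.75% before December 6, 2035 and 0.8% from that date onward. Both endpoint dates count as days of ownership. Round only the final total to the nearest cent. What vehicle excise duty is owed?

October 30 – December 5, 2035: 37 days at 1.75% → $118000 × 1.75% × 37/365 = $209.3288
December 6 – December 31, 2035: 26 days at 0.8% → $118000 × 0.8% × 26/365 = $67.2438
Total = $276.5726

$276.57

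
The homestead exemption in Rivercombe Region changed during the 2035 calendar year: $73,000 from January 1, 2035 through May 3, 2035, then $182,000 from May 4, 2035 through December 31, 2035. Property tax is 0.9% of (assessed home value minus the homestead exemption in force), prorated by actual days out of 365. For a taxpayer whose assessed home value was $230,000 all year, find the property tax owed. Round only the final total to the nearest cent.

January 1 – May 3, 2035: 123 days, exemption $73,000 → ($230,000 − $73,000) × 0.9% × 123/365 = $476.1616
May 4 – December 31, 2035: 242 days, exemption $182,000 → ($230,000 − $182,000) × 0.9% × 242/365 = $286.4219
Total = $762.5836

$762.58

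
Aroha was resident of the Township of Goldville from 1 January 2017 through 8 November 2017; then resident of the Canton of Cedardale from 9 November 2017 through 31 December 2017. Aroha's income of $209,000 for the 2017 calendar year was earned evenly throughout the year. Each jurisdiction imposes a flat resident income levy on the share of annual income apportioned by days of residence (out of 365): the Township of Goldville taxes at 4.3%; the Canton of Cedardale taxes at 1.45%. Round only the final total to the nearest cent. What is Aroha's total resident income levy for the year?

The Township of Goldville, 1 January – 8 November 2017: 312 days → $209,000 × 4.3% × 312/365 = $7,682.0384
The Canton of Cedardale, 9 November – 31 December 2017: 53 days → $209,000 × 1.45% × 53/365 = $440.0452
Total = $8,122.0836

$8,122.08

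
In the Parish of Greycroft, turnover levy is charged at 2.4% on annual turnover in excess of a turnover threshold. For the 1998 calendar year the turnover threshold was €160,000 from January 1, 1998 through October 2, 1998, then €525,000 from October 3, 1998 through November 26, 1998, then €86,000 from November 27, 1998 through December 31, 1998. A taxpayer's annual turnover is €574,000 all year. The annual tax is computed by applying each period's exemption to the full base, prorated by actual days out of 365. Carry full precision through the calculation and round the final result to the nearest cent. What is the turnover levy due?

January 1 – October 2, 1998: 275 days, exemption €160,000 → (€574,000 − €160,000) × 2.4% × 275/365 = €7,486.0274
October 3 – November 26, 1998: 55 days, exemption €525,000 → (€574,000 − €525,000) × 2.4% × 55/365 = €177.2055
November 27 – December 31, 1998: 35 days, exemption €86,000 → (€574,000 − €86,000) × 2.4% × 35/365 = €1,123.0685
Total = €8,786.3014

€8,786.30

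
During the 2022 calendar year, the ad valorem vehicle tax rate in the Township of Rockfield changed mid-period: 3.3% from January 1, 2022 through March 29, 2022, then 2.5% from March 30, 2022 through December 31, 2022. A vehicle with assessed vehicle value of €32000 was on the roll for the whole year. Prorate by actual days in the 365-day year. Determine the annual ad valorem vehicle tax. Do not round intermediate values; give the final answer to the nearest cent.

January 1 – March 29, 2022: 88 days at 3.3% → €32000 × 3.3% × 88/365 = €254.5973
March 30 – December 31, 2022: 277 days at 2.5% → €32000 × 2.5% × 277/365 = €607.1233
Total = €861.7205

€861.72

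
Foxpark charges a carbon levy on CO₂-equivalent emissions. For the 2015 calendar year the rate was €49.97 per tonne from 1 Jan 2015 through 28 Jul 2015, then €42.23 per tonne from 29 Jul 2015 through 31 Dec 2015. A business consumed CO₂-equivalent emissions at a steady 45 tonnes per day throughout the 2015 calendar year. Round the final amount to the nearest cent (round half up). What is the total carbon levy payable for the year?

€766422.45

1 Jan – 28 Jul 2015: 209 days × 45 tonnes/day = 9,405 tonnes at €49.97/tonne → €469967.85
29 Jul – 31 Dec 2015: 156 days × 45 tonnes/day = 7,020 tonnes at €42.23/tonne → €296454.60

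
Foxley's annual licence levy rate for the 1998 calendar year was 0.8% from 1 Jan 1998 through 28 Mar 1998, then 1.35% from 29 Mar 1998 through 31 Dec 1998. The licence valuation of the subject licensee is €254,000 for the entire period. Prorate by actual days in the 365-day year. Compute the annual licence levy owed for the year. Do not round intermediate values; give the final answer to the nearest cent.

1 Jan – 28 Mar 1998: 87 days at 0.8% → €254,000 × 0.8% × 87/365 = €484.3397
29 Mar – 31 Dec 1998: 278 days at 1.35% → €254,000 × 1.35% × 278/365 = €2,611.6767
Total = €3,096.0164

€3,096.02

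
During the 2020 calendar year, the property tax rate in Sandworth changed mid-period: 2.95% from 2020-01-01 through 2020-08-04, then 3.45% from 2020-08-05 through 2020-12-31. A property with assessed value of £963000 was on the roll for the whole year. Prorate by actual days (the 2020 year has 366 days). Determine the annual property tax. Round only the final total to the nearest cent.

2020-01-01 to 2020-08-04: 217 days at 2.95% → £963000 × 2.95% × 217/366 = £16843.2910
2020-08-05 to 2020-12-31: 149 days at 3.45% → £963000 × 3.45% × 149/366 = £13525.4139
Total = £30368.7049

£30368.70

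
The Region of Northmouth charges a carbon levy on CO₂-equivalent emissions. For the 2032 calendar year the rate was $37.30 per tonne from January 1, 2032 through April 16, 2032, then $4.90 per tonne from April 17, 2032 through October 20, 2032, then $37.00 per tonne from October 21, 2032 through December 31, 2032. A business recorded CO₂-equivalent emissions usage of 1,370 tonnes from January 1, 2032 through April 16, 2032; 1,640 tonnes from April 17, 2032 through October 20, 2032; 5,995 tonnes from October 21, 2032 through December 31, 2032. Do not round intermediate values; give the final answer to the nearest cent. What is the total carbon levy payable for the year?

$280,952.00

January 1 – April 16, 2032: 1,370 tonnes at $37.30/tonne → $51,101.00
April 17 – October 20, 2032: 1,640 tonnes at $4.90/tonne → $8,036.00
October 21 – December 31, 2032: 5,995 tonnes at $37.00/tonne → $221,815.00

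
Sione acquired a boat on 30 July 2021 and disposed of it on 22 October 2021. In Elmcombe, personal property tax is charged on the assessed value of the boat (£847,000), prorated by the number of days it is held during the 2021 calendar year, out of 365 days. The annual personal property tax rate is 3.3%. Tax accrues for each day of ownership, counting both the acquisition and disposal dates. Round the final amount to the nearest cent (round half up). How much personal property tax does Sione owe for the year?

£6,509.14

Days held (30 July – 22 October 2021): 85 out of 365
Tax = £847,000 × 3.3% × 85/365 = £6,509.1370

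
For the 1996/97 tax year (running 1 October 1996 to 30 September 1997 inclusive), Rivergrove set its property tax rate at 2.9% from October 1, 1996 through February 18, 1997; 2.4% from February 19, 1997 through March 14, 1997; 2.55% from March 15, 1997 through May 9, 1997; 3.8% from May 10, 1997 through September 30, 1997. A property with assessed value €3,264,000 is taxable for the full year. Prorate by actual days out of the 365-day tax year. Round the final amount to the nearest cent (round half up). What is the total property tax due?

October 1, 1996 – February 18, 1997: 141 days at 2.9% → €3,264,000 × 2.9% × 141/365 = €36,565.7425
February 19 – March 14, 1997: 24 days at 2.4% → €3,264,000 × 2.4% × 24/365 = €5,150.8603
March 15 – May 9, 1997: 56 days at 2.55% → €3,264,000 × 2.55% × 56/365 = €12,769.8411
May 10 – September 30, 1997: 144 days at 3.8% → €3,264,000 × 3.8% × 144/365 = €48,933.1726
Total = €103,419.6164

€103,419.62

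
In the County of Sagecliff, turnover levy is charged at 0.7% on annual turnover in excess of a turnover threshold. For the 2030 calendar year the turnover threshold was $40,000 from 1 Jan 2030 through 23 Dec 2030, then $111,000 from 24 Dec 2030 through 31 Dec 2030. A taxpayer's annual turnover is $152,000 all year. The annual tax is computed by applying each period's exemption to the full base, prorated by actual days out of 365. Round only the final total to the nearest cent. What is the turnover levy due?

$773.11

1 Jan – 23 Dec 2030: 357 days, exemption $40,000 → ($152,000 − $40,000) × 0.7% × 357/365 = $766.8164
24 Dec – 31 Dec 2030: 8 days, exemption $111,000 → ($152,000 − $111,000) × 0.7% × 8/365 = $6.2904
Total = $773.1068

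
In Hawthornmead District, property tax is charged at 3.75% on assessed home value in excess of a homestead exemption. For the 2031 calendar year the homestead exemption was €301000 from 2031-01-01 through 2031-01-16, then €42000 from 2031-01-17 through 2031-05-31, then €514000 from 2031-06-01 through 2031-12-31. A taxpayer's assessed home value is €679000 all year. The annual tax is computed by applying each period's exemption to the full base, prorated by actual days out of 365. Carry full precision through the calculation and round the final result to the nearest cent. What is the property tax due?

€13084.21

2031-01-01 to 2031-01-16: 16 days, exemption €301000 → (€679000 − €301000) × 3.75% × 16/365 = €621.3699
2031-01-17 to 2031-05-31: 135 days, exemption €42000 → (€679000 − €42000) × 3.75% × 135/365 = €8835.1027
2031-06-01 to 2031-12-31: 214 days, exemption €514000 → (€679000 − €514000) × 3.75% × 214/365 = €3627.7397
Total = €13084.2123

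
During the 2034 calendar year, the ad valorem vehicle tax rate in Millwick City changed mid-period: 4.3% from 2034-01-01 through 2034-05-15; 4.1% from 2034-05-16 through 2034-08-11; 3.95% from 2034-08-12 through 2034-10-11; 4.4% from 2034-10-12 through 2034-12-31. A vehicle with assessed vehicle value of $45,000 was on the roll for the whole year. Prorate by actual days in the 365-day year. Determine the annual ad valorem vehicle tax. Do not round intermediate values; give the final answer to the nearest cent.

2034-01-01 to 2034-05-15: 135 days at 4.3% → $45,000 × 4.3% × 135/365 = $715.6849
2034-05-16 to 2034-08-11: 88 days at 4.1% → $45,000 × 4.1% × 88/365 = $444.8219
2034-08-12 to 2034-10-11: 61 days at 3.95% → $45,000 × 3.95% × 61/365 = $297.0616
2034-10-12 to 2034-12-31: 81 days at 4.4% → $45,000 × 4.4% × 81/365 = $439.3973
Total = $1,896.9658

$1,896.97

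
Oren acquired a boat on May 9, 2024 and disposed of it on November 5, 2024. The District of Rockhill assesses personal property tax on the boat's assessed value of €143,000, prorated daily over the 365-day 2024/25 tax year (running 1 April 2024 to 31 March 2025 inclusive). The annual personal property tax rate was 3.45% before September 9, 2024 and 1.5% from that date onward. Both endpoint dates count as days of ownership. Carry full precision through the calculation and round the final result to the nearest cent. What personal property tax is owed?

May 9 – September 8, 2024: 123 days at 3.45% → €143,000 × 3.45% × 123/365 = €1,662.5219
September 9 – November 5, 2024: 58 days at 1.5% → €143,000 × 1.5% × 58/365 = €340.8493
Total = €2,003.3712

€2,003.37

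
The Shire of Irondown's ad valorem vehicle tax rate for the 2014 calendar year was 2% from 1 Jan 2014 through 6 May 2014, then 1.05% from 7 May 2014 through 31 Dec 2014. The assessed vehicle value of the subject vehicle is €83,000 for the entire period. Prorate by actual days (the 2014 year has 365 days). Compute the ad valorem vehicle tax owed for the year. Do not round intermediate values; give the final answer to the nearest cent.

1 Jan – 6 May 2014: 126 days at 2% → €83,000 × 2% × 126/365 = €573.0411
7 May – 31 Dec 2014: 239 days at 1.05% → €83,000 × 1.05% × 239/365 = €570.6534
Total = €1,143.6945

€1,143.69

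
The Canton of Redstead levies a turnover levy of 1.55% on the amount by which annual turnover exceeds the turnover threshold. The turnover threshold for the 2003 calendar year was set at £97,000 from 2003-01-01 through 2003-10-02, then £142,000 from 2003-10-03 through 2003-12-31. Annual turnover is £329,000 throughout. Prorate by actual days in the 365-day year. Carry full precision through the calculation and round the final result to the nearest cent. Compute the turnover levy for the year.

2003-01-01 to 2003-10-02: 275 days, exemption £97,000 → (£329,000 − £97,000) × 1.55% × 275/365 = £2,709.3151
2003-10-03 to 2003-12-31: 90 days, exemption £142,000 → (£329,000 − £142,000) × 1.55% × 90/365 = £714.6986
Total = £3,424.0137

£3,424.01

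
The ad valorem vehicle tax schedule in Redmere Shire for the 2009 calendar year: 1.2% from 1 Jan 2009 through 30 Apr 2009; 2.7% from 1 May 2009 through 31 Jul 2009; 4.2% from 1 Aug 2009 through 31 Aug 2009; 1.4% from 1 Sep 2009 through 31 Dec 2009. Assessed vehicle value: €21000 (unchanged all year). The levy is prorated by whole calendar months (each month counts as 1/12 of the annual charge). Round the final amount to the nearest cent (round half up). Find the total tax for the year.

1 Jan – 30 Apr 2009: 4 months at 1.2% → €21000 × 1.2% × 4/12 = €84.0000
1 May – 31 Jul 2009: 3 months at 2.7% → €21000 × 2.7% × 3/12 = €141.7500
1 Aug – 31 Aug 2009: 1 month at 4.2% → €21000 × 4.2% × 1/12 = €73.5000
1 Sep – 31 Dec 2009: 4 months at 1.4% → €21000 × 1.4% × 4/12 = €98.0000
Total = €397.2500

€397.25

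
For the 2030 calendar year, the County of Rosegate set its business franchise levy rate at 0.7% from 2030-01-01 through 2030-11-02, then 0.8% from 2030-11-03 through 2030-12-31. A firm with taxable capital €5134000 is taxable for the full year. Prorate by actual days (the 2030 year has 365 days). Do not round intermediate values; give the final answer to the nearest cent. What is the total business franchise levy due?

2030-01-01 to 2030-11-02: 306 days at 0.7% → €5134000 × 0.7% × 306/365 = €30128.8438
2030-11-03 to 2030-12-31: 59 days at 0.8% → €5134000 × 0.8% × 59/365 = €6639.0356
Total = €36767.8795

€36767.88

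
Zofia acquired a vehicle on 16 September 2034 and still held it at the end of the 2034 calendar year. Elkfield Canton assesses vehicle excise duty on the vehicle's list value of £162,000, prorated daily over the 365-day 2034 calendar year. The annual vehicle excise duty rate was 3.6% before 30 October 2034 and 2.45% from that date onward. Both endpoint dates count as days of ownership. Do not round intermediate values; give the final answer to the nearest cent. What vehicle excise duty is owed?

£1,388.10

16 September – 29 October 2034: 44 days at 3.6% → £162,000 × 3.6% × 44/365 = £703.0356
30 October – 31 December 2034: 63 days at 2.45% → £162,000 × 2.45% × 63/365 = £685.0603
Total = £1,388.0959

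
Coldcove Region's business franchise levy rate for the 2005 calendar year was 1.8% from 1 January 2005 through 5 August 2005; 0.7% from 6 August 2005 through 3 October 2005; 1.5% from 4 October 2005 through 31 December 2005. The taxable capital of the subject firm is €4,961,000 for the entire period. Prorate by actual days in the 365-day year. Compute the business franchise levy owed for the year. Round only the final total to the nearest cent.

1 January – 5 August 2005: 217 days at 1.8% → €4,961,000 × 1.8% × 217/365 = €53,089.4959
6 August – 3 October 2005: 59 days at 0.7% → €4,961,000 × 0.7% × 59/365 = €5,613.4055
4 October – 31 December 2005: 89 days at 1.5% → €4,961,000 × 1.5% × 89/365 = €18,145.0274
Total = €76,847.9288

€76,847.93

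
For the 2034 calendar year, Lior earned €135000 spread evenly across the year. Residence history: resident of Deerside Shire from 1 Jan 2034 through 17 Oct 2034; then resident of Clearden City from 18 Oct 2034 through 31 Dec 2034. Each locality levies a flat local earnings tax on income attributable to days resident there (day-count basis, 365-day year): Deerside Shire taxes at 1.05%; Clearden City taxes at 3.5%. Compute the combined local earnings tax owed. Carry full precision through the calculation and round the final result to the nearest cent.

€2097.12

Deerside Shire, 1 Jan – 17 Oct 2034: 290 days → €135000 × 1.05% × 290/365 = €1126.2329
Clearden City, 18 Oct – 31 Dec 2034: 75 days → €135000 × 3.5% × 75/365 = €970.8904
Total = €2097.1233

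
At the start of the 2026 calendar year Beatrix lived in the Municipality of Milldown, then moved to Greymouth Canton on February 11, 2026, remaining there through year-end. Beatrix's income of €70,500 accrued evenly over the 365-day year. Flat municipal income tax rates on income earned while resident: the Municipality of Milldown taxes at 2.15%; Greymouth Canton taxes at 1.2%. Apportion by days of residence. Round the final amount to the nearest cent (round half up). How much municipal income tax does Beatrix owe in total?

€921.23

The Municipality of Milldown, January 1 – February 10, 2026: 41 days → €70,500 × 2.15% × 41/365 = €170.2623
Greymouth Canton, February 11 – December 31, 2026: 324 days → €70,500 × 1.2% × 324/365 = €750.9699
Total = €921.2322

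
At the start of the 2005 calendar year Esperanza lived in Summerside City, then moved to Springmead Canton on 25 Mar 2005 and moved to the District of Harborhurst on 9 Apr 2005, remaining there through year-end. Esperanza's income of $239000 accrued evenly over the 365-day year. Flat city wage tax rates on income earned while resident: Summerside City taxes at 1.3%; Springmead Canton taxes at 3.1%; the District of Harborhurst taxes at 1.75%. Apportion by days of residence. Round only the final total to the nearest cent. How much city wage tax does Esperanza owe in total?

Summerside City, 1 Jan – 24 Mar 2005: 83 days → $239000 × 1.3% × 83/365 = $706.5233
Springmead Canton, 25 Mar – 8 Apr 2005: 15 days → $239000 × 3.1% × 15/365 = $304.4795
The District of Harborhurst, 9 Apr – 31 Dec 2005: 267 days → $239000 × 1.75% × 267/365 = $3059.5274
Total = $4070.5301

$4070.53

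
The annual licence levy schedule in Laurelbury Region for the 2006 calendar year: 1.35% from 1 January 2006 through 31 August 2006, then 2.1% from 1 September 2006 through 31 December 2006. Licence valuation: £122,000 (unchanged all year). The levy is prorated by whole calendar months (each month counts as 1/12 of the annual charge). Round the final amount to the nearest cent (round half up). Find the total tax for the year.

1 January – 31 August 2006: 8 months at 1.35% → £122,000 × 1.35% × 8/12 = £1,098.0000
1 September – 31 December 2006: 4 months at 2.1% → £122,000 × 2.1% × 4/12 = £854.0000
Total = £1,952.0000

£1,952.00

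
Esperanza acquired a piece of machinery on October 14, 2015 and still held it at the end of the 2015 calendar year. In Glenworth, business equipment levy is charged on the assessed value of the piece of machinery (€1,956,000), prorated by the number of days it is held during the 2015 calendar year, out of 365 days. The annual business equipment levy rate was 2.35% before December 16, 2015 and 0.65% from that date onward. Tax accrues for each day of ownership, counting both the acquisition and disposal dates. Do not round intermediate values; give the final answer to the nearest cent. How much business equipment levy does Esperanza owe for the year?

€8,491.18

October 14 – December 15, 2015: 63 days at 2.35% → €1,956,000 × 2.35% × 63/365 = €7,933.8575
December 16 – December 31, 2015: 16 days at 0.65% → €1,956,000 × 0.65% × 16/365 = €557.3260
Total = €8,491.1836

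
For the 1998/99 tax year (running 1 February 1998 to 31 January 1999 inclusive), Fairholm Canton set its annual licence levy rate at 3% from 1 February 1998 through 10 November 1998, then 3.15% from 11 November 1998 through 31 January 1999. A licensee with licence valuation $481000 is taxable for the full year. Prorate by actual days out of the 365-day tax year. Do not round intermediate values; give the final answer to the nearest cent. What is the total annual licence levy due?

1 February – 10 November 1998: 283 days at 3% → $481000 × 3% × 283/365 = $11188.1918
11 November 1998 – 31 January 1999: 82 days at 3.15% → $481000 × 3.15% × 82/365 = $3403.8986
Total = $14592.0904

$14592.09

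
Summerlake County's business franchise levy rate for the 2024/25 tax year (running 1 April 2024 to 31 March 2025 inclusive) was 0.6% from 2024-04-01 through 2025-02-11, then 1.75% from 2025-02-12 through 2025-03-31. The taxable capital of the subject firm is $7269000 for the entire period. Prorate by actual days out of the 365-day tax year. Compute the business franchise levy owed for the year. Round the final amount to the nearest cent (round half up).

$54607.12

2024-04-01 to 2025-02-11: 317 days at 0.6% → $7269000 × 0.6% × 317/365 = $37878.4603
2025-02-12 to 2025-03-31: 48 days at 1.75% → $7269000 × 1.75% × 48/365 = $16728.6575
Total = $54607.1178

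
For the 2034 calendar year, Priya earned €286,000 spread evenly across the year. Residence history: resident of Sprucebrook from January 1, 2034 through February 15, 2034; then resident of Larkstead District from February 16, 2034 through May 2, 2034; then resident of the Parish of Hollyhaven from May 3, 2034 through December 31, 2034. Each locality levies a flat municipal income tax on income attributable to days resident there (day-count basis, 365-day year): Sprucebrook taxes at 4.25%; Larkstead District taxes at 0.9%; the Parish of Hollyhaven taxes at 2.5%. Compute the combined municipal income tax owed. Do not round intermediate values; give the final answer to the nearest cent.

Sprucebrook, January 1 – February 15, 2034: 46 days → €286,000 × 4.25% × 46/365 = €1,531.8630
Larkstead District, February 16 – May 2, 2034: 76 days → €286,000 × 0.9% × 76/365 = €535.9562
The Parish of Hollyhaven, May 3 – December 31, 2034: 243 days → €286,000 × 2.5% × 243/365 = €4,760.1370
Total = €6,827.9562

€6,827.96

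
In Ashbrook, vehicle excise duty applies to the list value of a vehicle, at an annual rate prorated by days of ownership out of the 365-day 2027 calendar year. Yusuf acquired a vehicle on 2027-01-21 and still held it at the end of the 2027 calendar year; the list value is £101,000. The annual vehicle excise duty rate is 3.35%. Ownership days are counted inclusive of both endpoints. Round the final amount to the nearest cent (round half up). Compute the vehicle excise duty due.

£3,198.10

Days held (2027-01-21 to 2027-12-31): 345 out of 365
Tax = £101,000 × 3.35% × 345/365 = £3,198.1027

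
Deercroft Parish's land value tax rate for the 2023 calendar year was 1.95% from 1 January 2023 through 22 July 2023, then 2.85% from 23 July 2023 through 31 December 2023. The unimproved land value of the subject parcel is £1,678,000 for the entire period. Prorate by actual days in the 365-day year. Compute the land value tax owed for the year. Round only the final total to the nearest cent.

£39,423.81

1 January – 22 July 2023: 203 days at 1.95% → £1,678,000 × 1.95% × 203/365 = £18,198.2548
23 July – 31 December 2023: 162 days at 2.85% → £1,678,000 × 2.85% × 162/365 = £21,225.5507
Total = £39,423.8055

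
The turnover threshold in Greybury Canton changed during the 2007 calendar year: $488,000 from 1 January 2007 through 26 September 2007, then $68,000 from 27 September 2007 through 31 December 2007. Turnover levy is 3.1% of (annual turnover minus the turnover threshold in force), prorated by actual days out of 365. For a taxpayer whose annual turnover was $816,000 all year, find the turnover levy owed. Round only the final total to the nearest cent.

1 January – 26 September 2007: 269 days, exemption $488,000 → ($816,000 − $488,000) × 3.1% × 269/365 = $7,493.6767
27 September – 31 December 2007: 96 days, exemption $68,000 → ($816,000 − $68,000) × 3.1% × 96/365 = $6,098.7616
Total = $13,592.4384

$13,592.44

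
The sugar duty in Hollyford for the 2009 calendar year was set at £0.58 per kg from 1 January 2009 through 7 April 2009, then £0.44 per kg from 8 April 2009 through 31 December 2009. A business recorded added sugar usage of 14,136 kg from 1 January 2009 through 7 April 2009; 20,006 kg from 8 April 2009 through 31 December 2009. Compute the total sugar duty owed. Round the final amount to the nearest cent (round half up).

£17,001.52

1 January – 7 April 2009: 14,136 kg at £0.58/kg → £8,198.88
8 April – 31 December 2009: 20,006 kg at £0.44/kg → £8,802.64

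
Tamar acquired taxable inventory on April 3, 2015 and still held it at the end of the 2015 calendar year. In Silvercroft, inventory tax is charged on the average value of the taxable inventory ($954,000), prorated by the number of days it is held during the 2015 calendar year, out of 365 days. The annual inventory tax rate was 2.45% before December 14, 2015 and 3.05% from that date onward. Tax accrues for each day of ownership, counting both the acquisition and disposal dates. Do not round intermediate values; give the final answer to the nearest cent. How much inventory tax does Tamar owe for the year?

April 3 – December 13, 2015: 255 days at 2.45% → $954,000 × 2.45% × 255/365 = $16,329.0822
December 14 – December 31, 2015: 18 days at 3.05% → $954,000 × 3.05% × 18/365 = $1,434.9205
Total = $17,764.0027

$17,764.00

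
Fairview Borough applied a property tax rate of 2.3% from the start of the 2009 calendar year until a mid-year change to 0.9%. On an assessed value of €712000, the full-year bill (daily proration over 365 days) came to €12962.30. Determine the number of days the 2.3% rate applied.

240 days

Let d = days at the first rate; then 365 − d days at the second rate.
€712000 × [2.3%·d + 0.9%·(365−d)] / 365 = €12962.30
Solving gives d = 240, so the new rate took effect on 29 Aug 2009.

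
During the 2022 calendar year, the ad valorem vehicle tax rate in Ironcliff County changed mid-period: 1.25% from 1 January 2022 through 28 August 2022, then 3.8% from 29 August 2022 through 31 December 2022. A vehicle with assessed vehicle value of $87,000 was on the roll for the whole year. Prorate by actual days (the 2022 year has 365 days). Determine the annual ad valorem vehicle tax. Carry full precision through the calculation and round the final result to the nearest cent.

1 January – 28 August 2022: 240 days at 1.25% → $87,000 × 1.25% × 240/365 = $715.0685
29 August – 31 December 2022: 125 days at 3.8% → $87,000 × 3.8% × 125/365 = $1,132.1918
Total = $1,847.2603

$1,847.26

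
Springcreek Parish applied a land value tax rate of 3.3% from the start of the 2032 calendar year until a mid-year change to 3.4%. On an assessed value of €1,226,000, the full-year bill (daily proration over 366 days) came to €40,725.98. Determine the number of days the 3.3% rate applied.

286 days

Let d = days at the first rate; then 366 − d days at the second rate.
€1,226,000 × [3.3%·d + 3.4%·(366−d)] / 366 = €40,725.98
Solving gives d = 286, so the new rate took effect on October 13, 2032.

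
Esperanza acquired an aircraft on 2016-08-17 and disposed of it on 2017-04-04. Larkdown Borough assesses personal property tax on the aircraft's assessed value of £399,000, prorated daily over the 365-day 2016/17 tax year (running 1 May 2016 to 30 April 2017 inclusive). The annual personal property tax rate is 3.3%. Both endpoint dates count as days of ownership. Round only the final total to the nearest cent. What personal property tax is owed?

£8,333.09

Days held (2016-08-17 to 2017-04-04): 231 out of 365
Tax = £399,000 × 3.3% × 231/365 = £8,333.0877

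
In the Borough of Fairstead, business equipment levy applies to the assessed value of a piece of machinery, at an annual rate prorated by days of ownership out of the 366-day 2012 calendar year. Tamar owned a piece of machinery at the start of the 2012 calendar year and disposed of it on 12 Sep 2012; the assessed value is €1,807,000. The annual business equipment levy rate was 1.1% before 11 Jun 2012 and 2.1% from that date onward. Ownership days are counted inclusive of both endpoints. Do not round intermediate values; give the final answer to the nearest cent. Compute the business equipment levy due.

1 Jan – 10 Jun 2012: 162 days at 1.1% → €1,807,000 × 1.1% × 162/366 = €8,798.0164
11 Jun – 12 Sep 2012: 94 days at 2.1% → €1,807,000 × 2.1% × 94/366 = €9,745.9508
Total = €18,543.9672

€18,543.97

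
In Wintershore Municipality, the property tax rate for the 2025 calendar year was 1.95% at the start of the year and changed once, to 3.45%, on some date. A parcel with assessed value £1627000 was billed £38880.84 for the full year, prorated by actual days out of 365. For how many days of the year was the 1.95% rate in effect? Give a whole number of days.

258 days

Let d = days at the first rate; then 365 − d days at the second rate.
£1627000 × [1.95%·d + 3.45%·(365−d)] / 365 = £38880.84
Solving gives d = 258, so the new rate took effect on September 16, 2025.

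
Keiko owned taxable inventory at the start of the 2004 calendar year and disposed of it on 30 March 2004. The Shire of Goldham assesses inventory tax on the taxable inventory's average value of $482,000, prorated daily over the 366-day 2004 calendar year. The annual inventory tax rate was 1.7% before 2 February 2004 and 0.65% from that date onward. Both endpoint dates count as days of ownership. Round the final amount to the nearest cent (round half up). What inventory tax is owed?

1 January – 1 February 2004: 32 days at 1.7% → $482,000 × 1.7% × 32/366 = $716.4153
2 February – 30 March 2004: 58 days at 0.65% → $482,000 × 0.65% × 58/366 = $496.4863
Total = $1,212.9016

$1,212.90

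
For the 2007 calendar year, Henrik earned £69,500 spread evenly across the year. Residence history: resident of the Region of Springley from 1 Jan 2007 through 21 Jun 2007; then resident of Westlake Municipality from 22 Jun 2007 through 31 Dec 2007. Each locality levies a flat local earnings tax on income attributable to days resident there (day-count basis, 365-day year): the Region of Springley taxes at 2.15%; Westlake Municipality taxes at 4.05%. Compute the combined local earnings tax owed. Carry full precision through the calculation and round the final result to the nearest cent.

The Region of Springley, 1 Jan – 21 Jun 2007: 172 days → £69,500 × 2.15% × 172/365 = £704.1397
Westlake Municipality, 22 Jun – 31 Dec 2007: 193 days → £69,500 × 4.05% × 193/365 = £1,488.3473
Total = £2,192.4870

£2,192.49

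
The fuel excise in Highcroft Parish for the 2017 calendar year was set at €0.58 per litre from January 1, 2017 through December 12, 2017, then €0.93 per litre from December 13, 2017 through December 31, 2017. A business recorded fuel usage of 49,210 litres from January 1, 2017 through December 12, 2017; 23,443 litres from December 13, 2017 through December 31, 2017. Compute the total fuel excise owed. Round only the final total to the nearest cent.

January 1 – December 12, 2017: 49,210 litres at €0.58/litre → €28,541.80
December 13 – December 31, 2017: 23,443 litres at €0.93/litre → €21,801.99

€50,343.79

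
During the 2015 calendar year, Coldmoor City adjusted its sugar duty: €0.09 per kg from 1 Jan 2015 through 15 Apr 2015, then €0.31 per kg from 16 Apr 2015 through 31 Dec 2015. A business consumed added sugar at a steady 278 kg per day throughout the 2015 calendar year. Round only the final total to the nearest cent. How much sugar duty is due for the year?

€25033.90

1 Jan – 15 Apr 2015: 105 days × 278 kg/day = 29,190 kg at €0.09/kg → €2627.10
16 Apr – 31 Dec 2015: 260 days × 278 kg/day = 72,280 kg at €0.31/kg → €22406.80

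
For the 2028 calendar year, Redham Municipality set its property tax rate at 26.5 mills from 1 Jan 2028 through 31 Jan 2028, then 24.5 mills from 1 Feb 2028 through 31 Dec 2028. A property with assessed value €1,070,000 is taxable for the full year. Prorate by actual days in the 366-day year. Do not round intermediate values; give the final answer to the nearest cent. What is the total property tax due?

€26,396.26

1 Jan – 31 Jan 2028: 31 days at 26.5 mills → €1,070,000 × 2.65% × 31/366 = €2,401.6530
1 Feb – 31 Dec 2028: 335 days at 24.5 mills → €1,070,000 × 2.45% × 335/366 = €23,994.6038
Total = €26,396.2568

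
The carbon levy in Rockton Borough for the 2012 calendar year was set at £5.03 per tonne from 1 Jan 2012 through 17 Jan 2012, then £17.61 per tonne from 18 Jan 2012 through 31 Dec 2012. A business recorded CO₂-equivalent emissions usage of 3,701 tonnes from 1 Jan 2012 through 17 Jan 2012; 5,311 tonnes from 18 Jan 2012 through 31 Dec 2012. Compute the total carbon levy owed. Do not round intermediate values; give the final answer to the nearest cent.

1 Jan – 17 Jan 2012: 3,701 tonnes at £5.03/tonne → £18616.03
18 Jan – 31 Dec 2012: 5,311 tonnes at £17.61/tonne → £93526.71

£112142.74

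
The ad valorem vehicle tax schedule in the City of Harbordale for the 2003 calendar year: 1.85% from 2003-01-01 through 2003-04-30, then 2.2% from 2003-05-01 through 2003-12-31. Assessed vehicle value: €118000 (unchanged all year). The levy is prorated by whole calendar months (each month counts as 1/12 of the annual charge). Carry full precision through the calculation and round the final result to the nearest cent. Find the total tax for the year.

2003-01-01 to 2003-04-30: 4 months at 1.85% → €118000 × 1.85% × 4/12 = €727.6667
2003-05-01 to 2003-12-31: 8 months at 2.2% → €118000 × 2.2% × 8/12 = €1730.6667
Total = €2458.3333

€2458.33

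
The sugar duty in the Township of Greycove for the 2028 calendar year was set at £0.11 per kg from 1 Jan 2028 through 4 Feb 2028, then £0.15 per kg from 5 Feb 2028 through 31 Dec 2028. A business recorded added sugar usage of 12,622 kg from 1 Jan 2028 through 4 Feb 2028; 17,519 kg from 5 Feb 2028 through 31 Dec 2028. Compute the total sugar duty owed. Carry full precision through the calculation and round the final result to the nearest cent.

£4016.27

1 Jan – 4 Feb 2028: 12,622 kg at £0.11/kg → £1388.42
5 Feb – 31 Dec 2028: 17,519 kg at £0.15/kg → £2627.85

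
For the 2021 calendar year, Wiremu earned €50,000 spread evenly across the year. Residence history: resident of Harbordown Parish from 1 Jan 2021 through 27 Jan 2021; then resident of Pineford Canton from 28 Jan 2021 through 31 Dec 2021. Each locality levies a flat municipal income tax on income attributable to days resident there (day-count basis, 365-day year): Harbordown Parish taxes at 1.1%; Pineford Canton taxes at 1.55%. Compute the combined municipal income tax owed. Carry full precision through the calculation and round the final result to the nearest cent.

Harbordown Parish, 1 Jan – 27 Jan 2021: 27 days → €50,000 × 1.1% × 27/365 = €40.6849
Pineford Canton, 28 Jan – 31 Dec 2021: 338 days → €50,000 × 1.55% × 338/365 = €717.6712
Total = €758.3562

€758.36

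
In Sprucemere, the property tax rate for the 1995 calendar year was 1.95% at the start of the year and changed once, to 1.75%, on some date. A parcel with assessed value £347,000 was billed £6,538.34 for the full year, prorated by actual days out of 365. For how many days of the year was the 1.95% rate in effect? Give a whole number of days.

Let d = days at the first rate; then 365 − d days at the second rate.
£347,000 × [1.95%·d + 1.75%·(365−d)] / 365 = £6,538.34
Solving gives d = 245, so the new rate took effect on 3 September 1995.

245 days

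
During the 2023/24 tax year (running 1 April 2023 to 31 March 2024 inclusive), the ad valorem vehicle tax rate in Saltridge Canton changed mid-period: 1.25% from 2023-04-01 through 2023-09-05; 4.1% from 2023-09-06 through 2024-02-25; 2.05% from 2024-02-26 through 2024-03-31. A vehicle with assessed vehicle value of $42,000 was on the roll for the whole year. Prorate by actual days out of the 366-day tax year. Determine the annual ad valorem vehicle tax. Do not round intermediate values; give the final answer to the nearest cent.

2023-04-01 to 2023-09-05: 158 days at 1.25% → $42,000 × 1.25% × 158/366 = $226.6393
2023-09-06 to 2024-02-25: 173 days at 4.1% → $42,000 × 4.1% × 173/366 = $813.9508
2024-02-26 to 2024-03-31: 35 days at 2.05% → $42,000 × 2.05% × 35/366 = $82.3361
Total = $1,122.9262

$1,122.93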